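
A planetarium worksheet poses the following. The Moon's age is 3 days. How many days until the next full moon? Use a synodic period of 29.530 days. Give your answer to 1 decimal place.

Full moon occurs at elongation 180°, i.e. at age 29.530 × 180/360 = 14.765 d.
So 11.765 days remain (14.765 − 3).

11.8 days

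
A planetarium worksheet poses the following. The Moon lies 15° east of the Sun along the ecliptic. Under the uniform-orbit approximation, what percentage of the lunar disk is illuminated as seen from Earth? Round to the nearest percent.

2%

cos 15° = 0.966, so f = (1 − 0.966)/2 = 0.017, i.e. 2%.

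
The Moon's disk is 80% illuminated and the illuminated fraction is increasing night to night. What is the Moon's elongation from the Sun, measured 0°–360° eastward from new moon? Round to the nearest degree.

cos θ = 1 − 2f = -0.600, giving a principal value of 126.9°.
Waxing ⇒ before full, so θ = 126.9°.

127°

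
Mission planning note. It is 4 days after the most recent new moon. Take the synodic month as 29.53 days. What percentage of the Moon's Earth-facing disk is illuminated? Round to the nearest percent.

17%

Elongation θ = 360° × 4/29.53 ≈ 48.8°.
With cos θ = 0.659, the lit fraction is (1 − 0.659)/2 ≈ 0.170, so 17%.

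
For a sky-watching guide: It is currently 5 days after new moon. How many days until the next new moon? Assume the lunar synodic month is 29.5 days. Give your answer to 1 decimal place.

24.5 days

The next new moon completes the synodic month: 29.5 − 5 = 24.500 days.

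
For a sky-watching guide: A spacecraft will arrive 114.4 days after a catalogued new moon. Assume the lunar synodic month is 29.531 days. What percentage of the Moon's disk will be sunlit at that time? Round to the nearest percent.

15%

114.4 d spans 3 complete synodic months (3 × 29.531 = 88.59 d) plus 25.81 d.
Phase angle: θ = 360°·(25.81 d)/(29.531 d) = 314.6°.
cos 314.6° = 0.702, so f = (1 − 0.702)/2 = 0.149, so 15%.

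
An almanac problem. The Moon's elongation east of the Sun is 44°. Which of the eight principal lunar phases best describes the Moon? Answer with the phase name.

44° lies in the waxing crescent sector of the 8-phase cycle.

waxing crescent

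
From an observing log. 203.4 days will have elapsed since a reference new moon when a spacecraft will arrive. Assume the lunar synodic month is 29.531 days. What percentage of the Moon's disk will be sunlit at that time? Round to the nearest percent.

203.4 d spans 6 complete synodic months (6 × 29.531 = 177.19 d) plus 26.21 d.
Phase angle: θ = 360°·(26.21 d)/(29.531 d) = 319.6°.
Illuminated fraction = (1 − cos 319.6°)/2 = (1 − 0.761)/2 ≈ 0.119, so 12%.

12%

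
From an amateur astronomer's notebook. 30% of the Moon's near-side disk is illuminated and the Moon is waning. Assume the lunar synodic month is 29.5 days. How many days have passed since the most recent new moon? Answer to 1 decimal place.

24.1 days

Invert f = (1 − cos θ)/2 to get cos θ = 1 − 2(0.30) = 0.400, hence θ₀ = arccos 0.400 = 66.4°.
A waning Moon lies in 180°–360°, so θ = 360° − 66.4° = 293.6°.
At 360°/29.5 d per day, 293.6° corresponds to 24.06 days.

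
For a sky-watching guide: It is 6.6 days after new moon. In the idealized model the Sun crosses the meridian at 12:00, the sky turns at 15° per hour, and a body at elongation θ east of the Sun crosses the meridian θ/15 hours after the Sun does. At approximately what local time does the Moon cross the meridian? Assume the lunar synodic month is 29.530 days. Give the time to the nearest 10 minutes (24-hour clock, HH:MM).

17:20

Elongation θ = 360° × 6.6/29.530 ≈ 80.5°.
At 15° of sky rotation per hour, 80.5° corresponds to a 5.36 h lag.
12:00 + 5.364 h ≈ 17:22 → 17:20 to the nearest ten minutes.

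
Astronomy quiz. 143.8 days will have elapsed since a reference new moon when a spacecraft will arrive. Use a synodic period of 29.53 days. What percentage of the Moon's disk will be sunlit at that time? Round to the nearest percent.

16%

143.8 d spans 4 complete synodic months (4 × 29.53 = 118.12 d) plus 25.68 d.
Elongation θ = 360° × 25.68/29.53 ≈ 313.1°.
Illuminated fraction = (1 − cos 313.1°)/2 = (1 − 0.683)/2 ≈ 0.159, so 16%.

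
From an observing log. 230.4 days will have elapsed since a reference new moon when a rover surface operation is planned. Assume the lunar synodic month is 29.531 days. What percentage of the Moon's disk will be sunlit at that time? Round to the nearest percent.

Reduce mod P: 230.4 − 7×29.531 = 23.68 d into the current lunation.
The Moon has covered 23.68/29.531 of its cycle, so θ ≈ 360° × 23.68/29.531 = 288.7°.
With cos θ = 0.321, the lit fraction is (1 − 0.321)/2 ≈ 0.340, so 34%.

34%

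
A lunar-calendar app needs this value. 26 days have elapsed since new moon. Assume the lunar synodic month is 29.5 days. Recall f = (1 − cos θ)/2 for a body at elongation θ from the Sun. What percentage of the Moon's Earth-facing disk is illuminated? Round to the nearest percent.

13%

Elongation θ = 360° × 26/29.5 ≈ 317.3°.
Illuminated fraction = (1 − cos 317.3°)/2 = (1 − 0.735)/2 ≈ 0.133, so 13%.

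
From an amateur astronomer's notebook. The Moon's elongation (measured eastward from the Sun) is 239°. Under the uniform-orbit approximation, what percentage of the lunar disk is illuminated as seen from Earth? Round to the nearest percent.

76%

f = (1 − cos 239°)/2 = (1 − (-0.515))/2 ≈ 0.758, i.e. 76%.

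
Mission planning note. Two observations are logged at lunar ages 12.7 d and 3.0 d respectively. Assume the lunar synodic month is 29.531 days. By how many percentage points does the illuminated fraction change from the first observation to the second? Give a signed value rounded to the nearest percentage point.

θ₁ = 360° × 12.7/29.531 = 154.8°, f₁ = (1 − cos θ₁)/2 = 0.952.
θ₂ = 360° × 3.0/29.531 = 36.6°, f₂ = (1 − cos θ₂)/2 = 0.098.
Change = f₂ − f₁ = -0.854 → -85 percentage points.

-85 percentage points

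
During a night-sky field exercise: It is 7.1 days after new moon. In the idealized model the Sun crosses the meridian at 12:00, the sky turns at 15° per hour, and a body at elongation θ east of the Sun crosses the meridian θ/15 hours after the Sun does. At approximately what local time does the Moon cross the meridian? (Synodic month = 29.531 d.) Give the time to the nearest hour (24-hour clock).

18:00

The Moon has covered 7.1/29.531 of its cycle, so θ ≈ 360° × 7.1/29.531 = 86.6°.
Delay after the Sun = 86.6° / (15°/h) ≈ 5.77 h.
12:00 + 5.77 h ≈ 17:46 → 18:00 to the nearest hour.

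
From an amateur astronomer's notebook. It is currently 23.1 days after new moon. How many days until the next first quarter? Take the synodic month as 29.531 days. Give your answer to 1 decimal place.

13.8 days

First quarter is 0.25 of the way through the cycle: age 0.25 × 29.531 = 7.383 d.
This lunation's first quarter (7.383 d) has passed, so add one period: 36.914 − 23.1 = 13.814 days.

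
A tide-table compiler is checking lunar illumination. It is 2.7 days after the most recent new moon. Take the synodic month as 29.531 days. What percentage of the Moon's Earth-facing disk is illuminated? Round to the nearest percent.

8%

Elongation θ = 360° × 2.7/29.531 ≈ 32.9°.
Illuminated fraction = (1 − cos 32.9°)/2 = (1 − 0.839)/2 ≈ 0.080, so 8%.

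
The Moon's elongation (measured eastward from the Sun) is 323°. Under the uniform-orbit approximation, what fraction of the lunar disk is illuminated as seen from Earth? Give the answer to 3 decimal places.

0.101

f = (1 − cos 323°)/2 = (1 − 0.799)/2 ≈ 0.101.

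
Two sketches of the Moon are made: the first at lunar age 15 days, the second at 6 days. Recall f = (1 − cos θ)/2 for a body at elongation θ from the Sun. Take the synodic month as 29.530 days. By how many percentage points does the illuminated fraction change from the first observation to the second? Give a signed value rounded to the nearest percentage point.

-64 pp

θ₁ = 360° × 15/29.530 = 182.9°, f₁ = (1 − cos θ₁)/2 = 0.999.
θ₂ = 360° × 6/29.530 = 73.1°, f₂ = (1 − cos θ₂)/2 = 0.355.
Change = f₂ − f₁ = -0.644 → -64 percentage points.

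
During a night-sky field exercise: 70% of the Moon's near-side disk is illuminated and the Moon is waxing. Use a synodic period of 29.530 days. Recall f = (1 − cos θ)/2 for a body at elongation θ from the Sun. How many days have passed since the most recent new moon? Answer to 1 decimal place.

From f = (1 − cos θ)/2: cos θ = 1 − 2×0.70 = -0.400; arccos → 113.6°.
The Moon is waxing (0°–180°), so θ = 113.6° directly.
Age = 29.530 × 113.6°/360° ≈ 9.32 days.

9.3 days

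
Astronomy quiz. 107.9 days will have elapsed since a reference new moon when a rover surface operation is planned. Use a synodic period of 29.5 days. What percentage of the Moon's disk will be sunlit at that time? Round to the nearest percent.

Reduce mod P: 107.9 − 3×29.5 = 19.40 d into the current lunation.
Elongation θ = 360° × 19.40/29.5 ≈ 236.7°.
cos 236.7° = (-0.548), so f = (1 − (-0.548))/2 = 0.774, so 77%.

77%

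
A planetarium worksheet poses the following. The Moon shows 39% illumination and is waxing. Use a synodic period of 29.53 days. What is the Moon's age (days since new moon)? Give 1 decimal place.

6.3 days

Invert f = (1 − cos θ)/2 to get cos θ = 1 − 2(0.39) = 0.220, hence θ₀ = arccos 0.220 = 77.3°.
The Moon is waxing (0°–180°), so θ = 77.3° directly.
Age = 29.53 × 77.3°/360° ≈ 6.34 days.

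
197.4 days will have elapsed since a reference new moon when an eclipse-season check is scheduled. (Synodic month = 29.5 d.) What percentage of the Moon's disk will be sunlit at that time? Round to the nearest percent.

197.4/29.5 = 6.692 lunations, so 6 complete cycles and 20.40 d into the next.
The Moon has covered 20.40/29.5 of its cycle, so θ ≈ 360° × 20.40/29.5 = 248.9°.
Illuminated fraction = (1 − cos 248.9°)/2 = (1 − (-0.359))/2 ≈ 0.680, so 68%.

68%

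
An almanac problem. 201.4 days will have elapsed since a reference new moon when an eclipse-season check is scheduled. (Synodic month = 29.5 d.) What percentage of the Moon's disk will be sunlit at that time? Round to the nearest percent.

27%

201.4/29.5 = 6.827 lunations, so 6 complete cycles and 24.40 d into the next.
Elongation θ = 360° × 24.40/29.5 ≈ 297.8°.
cos 297.8° = 0.466, so f = (1 − 0.466)/2 = 0.267, so 27%.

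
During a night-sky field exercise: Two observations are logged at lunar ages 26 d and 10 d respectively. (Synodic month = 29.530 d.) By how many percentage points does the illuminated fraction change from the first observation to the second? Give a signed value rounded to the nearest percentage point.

+63 percentage points

θ₁ = 360° × 26/29.530 = 317.0°, f₁ = (1 − cos θ₁)/2 = 0.135.
θ₂ = 360° × 10/29.530 = 121.9°, f₂ = (1 − cos θ₂)/2 = 0.764.
Change = f₂ − f₁ = +0.630 → +63 percentage points.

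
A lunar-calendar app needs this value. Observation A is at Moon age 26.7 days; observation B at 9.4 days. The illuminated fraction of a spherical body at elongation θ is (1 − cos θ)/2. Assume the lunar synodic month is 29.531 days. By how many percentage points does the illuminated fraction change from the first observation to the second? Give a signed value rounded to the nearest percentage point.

+62 percentage points

First observation: θ = 360°·26.7/29.531 = 325.5°, so f = 0.088.
Second observation: θ = 114.6°, f = 0.708.
Δf = 0.708 − 0.088 = +0.620, i.e. +62 pp.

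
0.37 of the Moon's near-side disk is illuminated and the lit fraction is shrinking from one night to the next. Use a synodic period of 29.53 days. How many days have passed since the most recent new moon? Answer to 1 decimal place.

23.4 days

Invert f = (1 − cos θ)/2 to get cos θ = 1 − 2(0.37) = 0.260, hence θ₀ = arccos 0.260 = 74.9°.
A waning Moon lies in 180°–360°, so θ = 360° − 74.9° = 285.1°.
At 360°/29.53 d per day, 285.1° corresponds to 23.38 days.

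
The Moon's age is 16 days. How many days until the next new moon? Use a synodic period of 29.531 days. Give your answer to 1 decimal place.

13.5 days

The next new moon completes the synodic month: 29.531 − 16 = 13.531 days.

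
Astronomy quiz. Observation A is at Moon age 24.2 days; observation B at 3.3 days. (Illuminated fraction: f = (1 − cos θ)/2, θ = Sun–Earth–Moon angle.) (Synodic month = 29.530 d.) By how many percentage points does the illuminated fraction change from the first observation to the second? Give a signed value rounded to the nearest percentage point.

θ₁ = 360° × 24.2/29.530 = 295.0°, f₁ = (1 − cos θ₁)/2 = 0.289.
θ₂ = 360° × 3.3/29.530 = 40.2°, f₂ = (1 − cos θ₂)/2 = 0.118.
Change = f₂ − f₁ = -0.170 → -17 percentage points.

-17 percentage points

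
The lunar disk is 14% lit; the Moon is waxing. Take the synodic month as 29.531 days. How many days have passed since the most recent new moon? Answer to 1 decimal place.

3.6 days

From f = (1 − cos θ)/2: cos θ = 1 − 2×0.14 = 0.720; arccos → 43.9°.
Waxing ⇒ before full, so θ = 43.9°.
Age = 29.531 × 43.9°/360° ≈ 3.60 days.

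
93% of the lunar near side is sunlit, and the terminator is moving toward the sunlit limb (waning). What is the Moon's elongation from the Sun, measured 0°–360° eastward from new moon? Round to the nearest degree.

211°

Invert f = (1 − cos θ)/2 to get cos θ = 1 − 2(0.93) = -0.860, hence θ₀ = arccos -0.860 = 149.3°.
A waning Moon lies in 180°–360°, so θ = 360° − 149.3° = 210.7°.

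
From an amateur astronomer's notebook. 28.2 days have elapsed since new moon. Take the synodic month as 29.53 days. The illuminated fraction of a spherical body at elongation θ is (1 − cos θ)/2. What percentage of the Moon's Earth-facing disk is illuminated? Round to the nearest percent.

The Moon has covered 28.2/29.53 of its cycle, so θ ≈ 360° × 28.2/29.53 = 343.8°.
With cos θ = 0.960, the lit fraction is (1 − 0.960)/2 ≈ 0.020, so 2%.

2%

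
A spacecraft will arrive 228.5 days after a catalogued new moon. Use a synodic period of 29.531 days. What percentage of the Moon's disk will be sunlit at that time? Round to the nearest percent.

Reduce mod P: 228.5 − 7×29.531 = 21.78 d into the current lunation.
Elongation θ = 360° × 21.78/29.531 ≈ 265.5°.
With cos θ = (-0.078), the lit fraction is (1 − (-0.078))/2 ≈ 0.539, so 54%.

54%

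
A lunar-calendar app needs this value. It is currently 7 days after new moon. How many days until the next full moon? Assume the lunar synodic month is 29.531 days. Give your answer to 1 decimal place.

Full moon occurs at elongation 180°, i.e. at age 29.531 × 180/360 = 14.765 d.
So 7.765 days remain (14.765 − 7).

7.8 days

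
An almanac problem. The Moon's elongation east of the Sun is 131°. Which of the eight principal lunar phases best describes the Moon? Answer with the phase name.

The waxing gibbous sector spans roughly 112°–158°; 131° falls inside it.

waxing gibbous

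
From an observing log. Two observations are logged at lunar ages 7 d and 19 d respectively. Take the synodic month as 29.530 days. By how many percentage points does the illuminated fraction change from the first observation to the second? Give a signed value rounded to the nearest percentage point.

θ₁ = 360° × 7/29.530 = 85.3°, f₁ = (1 − cos θ₁)/2 = 0.459.
θ₂ = 360° × 19/29.530 = 231.6°, f₂ = (1 − cos θ₂)/2 = 0.810.
Change = f₂ − f₁ = +0.351 → +35 percentage points.

+35 pp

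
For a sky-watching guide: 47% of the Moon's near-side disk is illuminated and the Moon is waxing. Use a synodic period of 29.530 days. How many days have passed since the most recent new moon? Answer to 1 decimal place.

7.1 days

Invert f = (1 − cos θ)/2 to get cos θ = 1 − 2(0.47) = 0.060, hence θ₀ = arccos 0.060 = 86.6°.
Waxing ⇒ before full, so θ = 86.6°.
That fraction of the synodic month is 86.6/360 × 29.530 d ≈ 7.10 d.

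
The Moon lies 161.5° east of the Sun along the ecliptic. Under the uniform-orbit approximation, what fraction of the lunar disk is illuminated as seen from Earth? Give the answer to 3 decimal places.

cos 161.5° = (-0.948), so f = (1 − (-0.948))/2 = 0.974.

0.974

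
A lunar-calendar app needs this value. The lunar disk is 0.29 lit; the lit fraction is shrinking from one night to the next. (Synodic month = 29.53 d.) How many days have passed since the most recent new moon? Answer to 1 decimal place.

24.2 days

Invert f = (1 − cos θ)/2 to get cos θ = 1 − 2(0.29) = 0.420, hence θ₀ = arccos 0.420 = 65.2°.
Since the Moon is past full (waning), take the reflex angle: θ = 360° − 65.2° = 294.8°.
That fraction of the synodic month is 294.8/360 × 29.53 d ≈ 24.18 d.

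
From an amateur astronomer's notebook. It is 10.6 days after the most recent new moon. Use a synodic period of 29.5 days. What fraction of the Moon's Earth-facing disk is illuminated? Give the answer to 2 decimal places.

0.82

The Moon has covered 10.6/29.5 of its cycle, so θ ≈ 360° × 10.6/29.5 = 129.4°.
Illuminated fraction = (1 − cos 129.4°)/2 = (1 − (-0.634))/2 ≈ 0.817.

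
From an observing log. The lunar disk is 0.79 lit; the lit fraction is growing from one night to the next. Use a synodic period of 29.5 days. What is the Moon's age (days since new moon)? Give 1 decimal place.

From f = (1 − cos θ)/2: cos θ = 1 − 2×0.79 = -0.580; arccos → 125.5°.
Before full moon the principal value applies: θ = 125.5°.
Age = 29.5 × 125.5°/360° ≈ 10.28 days.

10.3 days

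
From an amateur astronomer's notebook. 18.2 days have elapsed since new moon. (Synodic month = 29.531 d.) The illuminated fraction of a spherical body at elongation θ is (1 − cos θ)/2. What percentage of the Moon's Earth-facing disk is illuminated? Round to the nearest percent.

87%

Elongation θ = 360° × 18.2/29.531 ≈ 221.9°.
Illuminated fraction = (1 − cos 221.9°)/2 = (1 − (-0.745))/2 ≈ 0.872, so 87%.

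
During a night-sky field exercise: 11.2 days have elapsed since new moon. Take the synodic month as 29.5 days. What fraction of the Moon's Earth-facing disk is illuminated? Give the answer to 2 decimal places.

0.86

The Moon has covered 11.2/29.5 of its cycle, so θ ≈ 360° × 11.2/29.5 = 136.7°.
Illuminated fraction = (1 − cos 136.7°)/2 = (1 − (-0.728))/2 ≈ 0.864.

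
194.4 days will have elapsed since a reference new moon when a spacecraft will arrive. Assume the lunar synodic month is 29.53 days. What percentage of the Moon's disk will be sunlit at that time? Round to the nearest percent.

194.4/29.53 = 6.583 lunations, so 6 complete cycles and 17.22 d into the next.
The Moon has covered 17.22/29.53 of its cycle, so θ ≈ 360° × 17.22/29.53 = 209.9°.
cos 209.9° = (-0.867), so f = (1 − (-0.867))/2 = 0.933, so 93%.

93%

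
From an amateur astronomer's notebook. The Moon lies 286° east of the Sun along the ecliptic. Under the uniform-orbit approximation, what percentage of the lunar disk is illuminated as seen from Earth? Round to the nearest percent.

f = (1 − cos 286°)/2 = (1 − 0.276)/2 ≈ 0.362, i.e. 36%.

36%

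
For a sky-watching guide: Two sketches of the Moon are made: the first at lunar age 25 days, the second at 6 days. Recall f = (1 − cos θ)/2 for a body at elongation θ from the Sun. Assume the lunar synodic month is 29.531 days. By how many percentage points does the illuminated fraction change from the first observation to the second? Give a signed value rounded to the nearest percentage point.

+14 percentage points

First observation: θ = 360°·25/29.531 = 304.8°, so f = 0.215.
Second observation: θ = 73.1°, f = 0.355.
Δf = 0.355 − 0.215 = +0.140, i.e. +14 pp.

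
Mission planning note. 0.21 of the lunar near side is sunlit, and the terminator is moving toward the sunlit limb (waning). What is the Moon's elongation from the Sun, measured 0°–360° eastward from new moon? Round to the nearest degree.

305°

From f = (1 − cos θ)/2: cos θ = 1 − 2×0.21 = 0.580; arccos → 54.5°.
A waning Moon lies in 180°–360°, so θ = 360° − 54.5° = 305.5°.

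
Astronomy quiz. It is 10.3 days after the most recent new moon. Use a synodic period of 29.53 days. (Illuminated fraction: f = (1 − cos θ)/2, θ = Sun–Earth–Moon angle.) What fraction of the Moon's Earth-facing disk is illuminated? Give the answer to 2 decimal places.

Elongation θ = 360° × 10.3/29.53 ≈ 125.6°.
cos 125.6° = (-0.582), so f = (1 − (-0.582))/2 = 0.791.

0.79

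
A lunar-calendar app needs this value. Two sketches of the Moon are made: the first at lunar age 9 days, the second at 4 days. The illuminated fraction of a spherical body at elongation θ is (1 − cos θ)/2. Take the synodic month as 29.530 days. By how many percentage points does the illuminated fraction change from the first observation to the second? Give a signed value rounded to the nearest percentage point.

First observation: θ = 360°·9/29.530 = 109.7°, so f = 0.669.
Second observation: θ = 48.8°, f = 0.170.
Δf = 0.170 − 0.669 = -0.498, i.e. -50 pp.

-50 pp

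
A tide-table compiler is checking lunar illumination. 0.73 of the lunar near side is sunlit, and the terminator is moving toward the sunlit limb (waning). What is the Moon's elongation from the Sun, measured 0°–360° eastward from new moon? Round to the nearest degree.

cos θ = 1 − 2f = -0.460, giving a principal value of 117.4°.
A waning Moon lies in 180°–360°, so θ = 360° − 117.4° = 242.6°.

243°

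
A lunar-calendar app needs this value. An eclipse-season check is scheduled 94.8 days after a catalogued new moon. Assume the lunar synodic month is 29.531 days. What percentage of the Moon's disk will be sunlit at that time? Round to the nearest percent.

94.8 d spans 3 complete synodic months (3 × 29.531 = 88.59 d) plus 6.21 d.
Elongation θ = 360° × 6.21/29.531 ≈ 75.7°.
With cos θ = 0.248, the lit fraction is (1 − 0.248)/2 ≈ 0.376, so 38%.

38%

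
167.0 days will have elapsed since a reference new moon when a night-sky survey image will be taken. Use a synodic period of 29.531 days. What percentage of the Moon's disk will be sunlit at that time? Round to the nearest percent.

Reduce mod P: 167.0 − 5×29.531 = 19.34 d into the current lunation.
The Moon has covered 19.34/29.531 of its cycle, so θ ≈ 360° × 19.34/29.531 = 235.8°.
cos 235.8° = (-0.562), so f = (1 − (-0.562))/2 = 0.781, so 78%.

78%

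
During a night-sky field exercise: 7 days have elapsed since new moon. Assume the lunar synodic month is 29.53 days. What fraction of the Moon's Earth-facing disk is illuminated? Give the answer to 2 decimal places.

0.46

Phase angle: θ = 360°·(7 d)/(29.53 d) = 85.3°.
cos 85.3° = 0.081, so f = (1 − 0.081)/2 = 0.459.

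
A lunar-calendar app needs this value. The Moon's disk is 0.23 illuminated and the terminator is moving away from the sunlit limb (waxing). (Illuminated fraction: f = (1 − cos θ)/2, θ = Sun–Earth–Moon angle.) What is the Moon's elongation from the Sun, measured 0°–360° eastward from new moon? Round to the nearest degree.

57°

Invert f = (1 − cos θ)/2 to get cos θ = 1 − 2(0.23) = 0.540, hence θ₀ = arccos 0.540 = 57.3°.
The Moon is waxing (0°–180°), so θ = 57.3° directly.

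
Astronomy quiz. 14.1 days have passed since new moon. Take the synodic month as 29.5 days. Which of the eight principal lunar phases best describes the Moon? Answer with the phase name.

full moon

At 14.1/29.5 of the cycle, θ ≈ 172° — the full moon range.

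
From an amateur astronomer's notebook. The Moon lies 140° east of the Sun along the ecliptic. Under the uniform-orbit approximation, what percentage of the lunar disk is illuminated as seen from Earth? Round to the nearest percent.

88%

Half-versine of 140°: (1 − (-0.766))/2 = 0.883, i.e. 88%.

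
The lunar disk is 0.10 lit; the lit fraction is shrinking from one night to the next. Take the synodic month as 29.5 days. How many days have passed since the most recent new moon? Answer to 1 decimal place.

26.5 days

From f = (1 − cos θ)/2: cos θ = 1 − 2×0.10 = 0.800; arccos → 36.9°.
A waning Moon lies in 180°–360°, so θ = 360° − 36.9° = 323.1°.
That fraction of the synodic month is 323.1/360 × 29.5 d ≈ 26.48 d.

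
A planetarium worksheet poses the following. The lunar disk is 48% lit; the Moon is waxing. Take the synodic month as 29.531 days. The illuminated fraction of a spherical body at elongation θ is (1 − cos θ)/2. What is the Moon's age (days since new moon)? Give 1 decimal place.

7.2 days

Invert f = (1 − cos θ)/2 to get cos θ = 1 − 2(0.48) = 0.040, hence θ₀ = arccos 0.040 = 87.7°.
Before full moon the principal value applies: θ = 87.7°.
At 360°/29.531 d per day, 87.7° corresponds to 7.19 days.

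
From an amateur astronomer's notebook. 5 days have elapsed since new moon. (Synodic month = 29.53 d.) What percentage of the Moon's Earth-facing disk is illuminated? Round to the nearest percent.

26%

Elongation θ = 360° × 5/29.53 ≈ 61.0°.
With cos θ = 0.485, the lit fraction is (1 − 0.485)/2 ≈ 0.257, so 26%.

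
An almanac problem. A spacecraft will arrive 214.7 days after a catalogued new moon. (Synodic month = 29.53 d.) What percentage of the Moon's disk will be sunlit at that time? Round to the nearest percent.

214.7 d spans 7 complete synodic months (7 × 29.53 = 206.71 d) plus 7.99 d.
Elongation θ = 360° × 7.99/29.53 ≈ 97.4°.
With cos θ = (-0.129), the lit fraction is (1 − (-0.129))/2 ≈ 0.564, so 56%.

56%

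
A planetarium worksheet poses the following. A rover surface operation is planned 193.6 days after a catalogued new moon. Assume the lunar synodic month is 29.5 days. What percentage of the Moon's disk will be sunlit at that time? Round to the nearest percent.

Reduce mod P: 193.6 − 6×29.5 = 16.60 d into the current lunation.
Phase angle: θ = 360°·(16.60 d)/(29.5 d) = 202.6°.
cos 202.6° = (-0.923), so f = (1 − (-0.923))/2 = 0.962, so 96%.

96%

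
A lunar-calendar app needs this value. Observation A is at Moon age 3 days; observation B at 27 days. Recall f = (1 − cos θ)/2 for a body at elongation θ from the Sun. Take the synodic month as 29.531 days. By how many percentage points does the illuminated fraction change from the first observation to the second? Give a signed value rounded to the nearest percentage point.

-3 pp

θ₁ = 360° × 3/29.531 = 36.6°, f₁ = (1 − cos θ₁)/2 = 0.098.
θ₂ = 360° × 27/29.531 = 329.1°, f₂ = (1 − cos θ₂)/2 = 0.071.
Change = f₂ − f₁ = -0.028 → -3 percentage points.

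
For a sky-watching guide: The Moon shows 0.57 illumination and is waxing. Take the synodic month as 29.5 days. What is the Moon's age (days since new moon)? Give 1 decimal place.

cos θ = 1 − 2f = -0.140, giving a principal value of 98.0°.
Before full moon the principal value applies: θ = 98.0°.
At 360°/29.5 d per day, 98.0° corresponds to 8.03 days.

8.0 days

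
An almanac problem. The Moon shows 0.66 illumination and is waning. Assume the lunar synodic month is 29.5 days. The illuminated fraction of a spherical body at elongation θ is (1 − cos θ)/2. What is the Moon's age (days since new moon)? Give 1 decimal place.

20.6 days

From f = (1 − cos θ)/2: cos θ = 1 − 2×0.66 = -0.320; arccos → 108.7°.
Since the Moon is past full (waning), take the reflex angle: θ = 360° − 108.7° = 251.3°.
That fraction of the synodic month is 251.3/360 × 29.5 d ≈ 20.60 d.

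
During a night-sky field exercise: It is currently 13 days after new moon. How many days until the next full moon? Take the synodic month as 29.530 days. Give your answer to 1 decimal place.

Full moon occurs at elongation 180°, i.e. at age 29.530 × 180/360 = 14.765 d.
So 1.765 days remain (14.765 − 13).

1.8 days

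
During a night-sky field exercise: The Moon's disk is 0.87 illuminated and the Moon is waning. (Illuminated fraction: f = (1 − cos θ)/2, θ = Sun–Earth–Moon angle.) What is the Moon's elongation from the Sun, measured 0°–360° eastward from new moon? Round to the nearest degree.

cos θ = 1 − 2f = -0.740, giving a principal value of 137.7°.
A waning Moon lies in 180°–360°, so θ = 360° − 137.7° = 222.3°.

222°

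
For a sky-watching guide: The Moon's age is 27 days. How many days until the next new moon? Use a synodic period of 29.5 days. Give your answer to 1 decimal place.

One full lunation from the last new moon is 29.5 d; remaining = 29.5 − 27 = 2.500 d.

2.5 days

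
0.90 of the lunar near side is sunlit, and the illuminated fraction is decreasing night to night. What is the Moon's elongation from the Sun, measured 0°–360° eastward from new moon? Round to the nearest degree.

From f = (1 − cos θ)/2: cos θ = 1 − 2×0.90 = -0.800; arccos → 143.1°.
Waning ⇒ past full, so θ = 360° − 143.1° = 216.9°.

217°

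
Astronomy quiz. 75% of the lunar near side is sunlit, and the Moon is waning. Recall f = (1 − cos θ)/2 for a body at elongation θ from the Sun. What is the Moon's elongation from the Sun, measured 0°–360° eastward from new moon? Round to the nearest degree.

240°

From f = (1 − cos θ)/2: cos θ = 1 − 2×0.75 = -0.500; arccos → 120.0°.
Waning ⇒ past full, so θ = 360° − 120.0° = 240.0°.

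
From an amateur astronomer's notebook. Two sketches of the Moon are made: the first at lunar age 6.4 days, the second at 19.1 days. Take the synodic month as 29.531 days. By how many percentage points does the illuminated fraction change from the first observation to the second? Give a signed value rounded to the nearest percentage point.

+41 percentage points

First observation: θ = 360°·6.4/29.531 = 78.0°, so f = 0.396.
Second observation: θ = 232.8°, f = 0.802.
Δf = 0.802 − 0.396 = +0.406, i.e. +41 pp.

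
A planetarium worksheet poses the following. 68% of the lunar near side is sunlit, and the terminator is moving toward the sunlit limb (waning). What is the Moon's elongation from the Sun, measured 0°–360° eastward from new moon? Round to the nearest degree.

249°

From f = (1 − cos θ)/2: cos θ = 1 − 2×0.68 = -0.360; arccos → 111.1°.
Since the Moon is past full (waning), take the reflex angle: θ = 360° − 111.1° = 248.9°.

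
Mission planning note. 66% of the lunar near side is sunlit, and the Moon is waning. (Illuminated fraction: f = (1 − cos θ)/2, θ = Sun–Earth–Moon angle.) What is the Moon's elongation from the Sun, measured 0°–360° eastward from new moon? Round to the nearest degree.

251°

From f = (1 − cos θ)/2: cos θ = 1 − 2×0.66 = -0.320; arccos → 108.7°.
Waning ⇒ past full, so θ = 360° − 108.7° = 251.3°.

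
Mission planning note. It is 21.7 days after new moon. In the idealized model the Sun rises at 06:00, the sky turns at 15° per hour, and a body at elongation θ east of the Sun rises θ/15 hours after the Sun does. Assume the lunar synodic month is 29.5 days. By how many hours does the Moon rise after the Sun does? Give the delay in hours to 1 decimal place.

17.7 h

Elongation θ = 360° × 21.7/29.5 ≈ 264.8°.
The Moon trails the Sun by θ/15 = 264.8/15 ≈ 17.65 hours.
So the Moon rises 17.65 h after the Sun.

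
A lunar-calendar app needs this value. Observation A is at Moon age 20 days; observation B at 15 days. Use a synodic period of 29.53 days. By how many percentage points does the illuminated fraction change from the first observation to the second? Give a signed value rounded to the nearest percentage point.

First observation: θ = 360°·20/29.53 = 243.8°, so f = 0.721.
Second observation: θ = 182.9°, f = 0.999.
Δf = 0.999 − 0.721 = +0.279, i.e. +28 pp.

+28 percentage points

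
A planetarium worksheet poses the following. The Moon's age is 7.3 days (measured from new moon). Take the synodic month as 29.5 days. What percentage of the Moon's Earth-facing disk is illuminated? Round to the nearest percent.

Phase angle: θ = 360°·(7.3 d)/(29.5 d) = 89.1°.
Illuminated fraction = (1 − cos 89.1°)/2 = (1 − 0.016)/2 ≈ 0.492, so 49%.

49%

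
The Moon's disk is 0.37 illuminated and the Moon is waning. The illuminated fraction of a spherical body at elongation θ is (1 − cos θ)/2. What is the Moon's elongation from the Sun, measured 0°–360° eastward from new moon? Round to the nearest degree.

285°

cos θ = 1 − 2f = 0.260, giving a principal value of 74.9°.
Since the Moon is past full (waning), take the reflex angle: θ = 360° − 74.9° = 285.1°.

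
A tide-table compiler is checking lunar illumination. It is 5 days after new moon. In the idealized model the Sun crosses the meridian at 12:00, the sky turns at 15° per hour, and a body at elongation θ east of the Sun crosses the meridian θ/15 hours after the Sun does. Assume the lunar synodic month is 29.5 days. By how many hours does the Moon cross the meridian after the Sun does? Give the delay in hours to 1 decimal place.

The Moon has covered 5/29.5 of its cycle, so θ ≈ 360° × 5/29.5 = 61.0°.
At 15° of sky rotation per hour, 61.0° corresponds to a 4.07 h lag.
So the Moon crosses the meridian 4.07 h after the Sun.

4.1 h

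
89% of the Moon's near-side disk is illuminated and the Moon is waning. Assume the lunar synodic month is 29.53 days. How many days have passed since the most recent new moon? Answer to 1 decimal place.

Invert f = (1 − cos θ)/2 to get cos θ = 1 − 2(0.89) = -0.780, hence θ₀ = arccos -0.780 = 141.3°.
Since the Moon is past full (waning), take the reflex angle: θ = 360° − 141.3° = 218.7°.
At 360°/29.53 d per day, 218.7° corresponds to 17.94 days.

17.9 days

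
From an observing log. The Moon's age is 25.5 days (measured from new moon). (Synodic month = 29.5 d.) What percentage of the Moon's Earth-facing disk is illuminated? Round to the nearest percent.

17%

Phase angle: θ = 360°·(25.5 d)/(29.5 d) = 311.2°.
Illuminated fraction = (1 − cos 311.2°)/2 = (1 − 0.659)/2 ≈ 0.171, so 17%.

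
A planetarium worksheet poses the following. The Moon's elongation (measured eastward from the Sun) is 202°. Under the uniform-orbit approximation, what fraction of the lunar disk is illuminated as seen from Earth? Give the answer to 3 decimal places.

cos 202° = (-0.927), so f = (1 − (-0.927))/2 = 0.964.

0.964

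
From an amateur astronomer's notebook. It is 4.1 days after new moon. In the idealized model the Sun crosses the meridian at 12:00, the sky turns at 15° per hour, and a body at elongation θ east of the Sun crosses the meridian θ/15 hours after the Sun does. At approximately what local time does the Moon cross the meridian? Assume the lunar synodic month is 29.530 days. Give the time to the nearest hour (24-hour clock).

Elongation θ = 360° × 4.1/29.530 ≈ 50.0°.
At 15° of sky rotation per hour, 50.0° corresponds to a 3.33 h lag.
12:00 + 3.33 h ≈ 15:20 → 15:00 to the nearest hour.

15:00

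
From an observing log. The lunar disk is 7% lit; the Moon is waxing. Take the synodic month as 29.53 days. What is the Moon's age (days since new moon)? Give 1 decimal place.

cos θ = 1 − 2f = 0.860, giving a principal value of 30.7°.
Waxing ⇒ before full, so θ = 30.7°.
Age = 29.53 × 30.7°/360° ≈ 2.52 days.

2.5 days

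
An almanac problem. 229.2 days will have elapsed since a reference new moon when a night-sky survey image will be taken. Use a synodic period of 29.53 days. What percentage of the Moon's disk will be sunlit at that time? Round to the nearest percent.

229.2 d spans 7 complete synodic months (7 × 29.53 = 206.71 d) plus 22.49 d.
Elongation θ = 360° × 22.49/29.53 ≈ 274.2°.
cos 274.2° = 0.073, so f = (1 − 0.073)/2 = 0.464, so 46%.

46%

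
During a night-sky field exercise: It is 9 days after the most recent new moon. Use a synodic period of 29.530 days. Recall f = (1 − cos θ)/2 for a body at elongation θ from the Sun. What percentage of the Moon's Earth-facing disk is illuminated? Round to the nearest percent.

Phase angle: θ = 360°·(9 d)/(29.530 d) = 109.7°.
With cos θ = (-0.337), the lit fraction is (1 − (-0.337))/2 ≈ 0.669, so 67%.

67%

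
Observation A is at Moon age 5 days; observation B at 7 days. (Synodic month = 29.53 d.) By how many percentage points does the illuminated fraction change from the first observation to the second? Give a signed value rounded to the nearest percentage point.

θ₁ = 360° × 5/29.53 = 61.0°, f₁ = (1 − cos θ₁)/2 = 0.257.
θ₂ = 360° × 7/29.53 = 85.3°, f₂ = (1 − cos θ₂)/2 = 0.459.
Change = f₂ − f₁ = +0.202 → +20 percentage points.

+20 percentage points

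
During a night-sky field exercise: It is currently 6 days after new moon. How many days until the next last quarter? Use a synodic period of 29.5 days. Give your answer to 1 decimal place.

16.1 days

Last quarter occurs at elongation 270°, i.e. at age 29.5 × 270/360 = 22.125 d.
So 16.125 days remain (22.125 − 6).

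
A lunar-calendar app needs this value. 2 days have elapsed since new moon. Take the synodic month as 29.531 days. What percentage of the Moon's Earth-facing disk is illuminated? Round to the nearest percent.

Elongation θ = 360° × 2/29.531 ≈ 24.4°.
Illuminated fraction = (1 − cos 24.4°)/2 = (1 − 0.911)/2 ≈ 0.045, so 4%.

4%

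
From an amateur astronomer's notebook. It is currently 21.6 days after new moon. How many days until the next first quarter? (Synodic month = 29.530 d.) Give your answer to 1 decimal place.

15.3 days

First quarter occurs at elongation 90°, i.e. at age 29.530 × 90/360 = 7.383 d.
This lunation's first quarter (7.383 d) has passed, so add one period: 36.913 − 21.6 = 15.312 days.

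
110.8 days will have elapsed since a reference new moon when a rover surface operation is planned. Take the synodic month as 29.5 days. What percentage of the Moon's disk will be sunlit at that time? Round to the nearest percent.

110.8 d spans 3 complete synodic months (3 × 29.5 = 88.50 d) plus 22.30 d.
Elongation θ = 360° × 22.30/29.5 ≈ 272.1°.
cos 272.1° = 0.037, so f = (1 − 0.037)/2 = 0.481, so 48%.

48%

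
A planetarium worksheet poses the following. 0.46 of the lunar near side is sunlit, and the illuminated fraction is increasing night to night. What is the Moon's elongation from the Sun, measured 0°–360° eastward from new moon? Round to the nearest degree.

85°

Invert f = (1 − cos θ)/2 to get cos θ = 1 − 2(0.46) = 0.080, hence θ₀ = arccos 0.080 = 85.4°.
Waxing ⇒ before full, so θ = 85.4°.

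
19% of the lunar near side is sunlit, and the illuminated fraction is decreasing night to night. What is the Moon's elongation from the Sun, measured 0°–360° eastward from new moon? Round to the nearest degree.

308°

From f = (1 − cos θ)/2: cos θ = 1 − 2×0.19 = 0.620; arccos → 51.7°.
Since the Moon is past full (waning), take the reflex angle: θ = 360° − 51.7° = 308.3°.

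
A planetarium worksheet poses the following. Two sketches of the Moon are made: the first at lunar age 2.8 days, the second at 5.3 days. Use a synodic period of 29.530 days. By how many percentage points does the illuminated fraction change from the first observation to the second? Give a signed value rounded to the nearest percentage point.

First observation: θ = 360°·2.8/29.530 = 34.1°, so f = 0.086.
Second observation: θ = 64.6°, f = 0.286.
Δf = 0.286 − 0.086 = +0.199, i.e. +20 pp.

+20 pp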